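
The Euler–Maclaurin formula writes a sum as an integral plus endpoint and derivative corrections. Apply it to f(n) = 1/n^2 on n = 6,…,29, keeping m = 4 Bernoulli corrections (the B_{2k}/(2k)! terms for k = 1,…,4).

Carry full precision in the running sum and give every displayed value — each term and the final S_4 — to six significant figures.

∫_6^29 1/x^2 dx evaluates to 0.132184.
Boundary: ½(f(6) + f(29)) = ½(0.0277778 + 0.00118906) = 0.0144834.
Running total after boundary: 0.146667.
k=1: B_{2}/(2)! × [f^{(1)}(29) − f^{(1)}(6)] = 1/12 × (-8.20042e-05 − (-0.00925926)) = 0.000764771.
Partial sum through k=1: 0.147432.
k=2: B_{4}/(4)! × [f^{(3)}(29) − f^{(3)}(6)] = −1/720 × (-1.17010e-06 − (-0.00308642)) = -4.28507e-06.
Partial sum through k=2: 0.147428.
k=3: B_{6}/(6)! × [f^{(5)}(29) − f^{(5)}(6)] = 1/30240 × (-4.17394e-08 − (-0.00257202)) = 8.50521e-08.
Partial sum through k=3: 0.147428.
k=4: B_{8}/(8)! × [f^{(7)}(29) − f^{(7)}(6)] = −1/1209600 × (-2.77932e-09 − (-0.00400091)) = -3.30763e-09.

S_4 ≈ 0.147428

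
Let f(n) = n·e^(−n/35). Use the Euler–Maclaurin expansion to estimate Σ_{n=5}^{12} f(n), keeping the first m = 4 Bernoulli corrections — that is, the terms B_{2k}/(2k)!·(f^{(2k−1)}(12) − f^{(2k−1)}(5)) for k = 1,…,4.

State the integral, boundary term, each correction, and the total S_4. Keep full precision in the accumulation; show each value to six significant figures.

∫_5^12 x·e^(−x/35) dx evaluates to 46.1074.
Endpoint term: (f(5) + f(12))/2 = (4.33439 + 8.51688)/2 = 6.42563.
So far: 52.5331.
Order-1 term: 1/12 · (0.466400 − 0.743038) = -0.0230532.
Running total after k=1: 52.5100.
Order-2 term: −1/720 · (0.00153949 − 0.00202187) = 6.69971e-07.
Running total after k=2: 52.5100.
Order-3 term: 1/30240 · (2.20265e-06 − 2.80586e-06) = -1.99474e-11.
Running total after k=3: 52.5100.
Order-4 term: −1/1209600 · (2.57027e-09 − 3.23365e-09) = 5.48429e-16.

S_4 ≈ 52.5100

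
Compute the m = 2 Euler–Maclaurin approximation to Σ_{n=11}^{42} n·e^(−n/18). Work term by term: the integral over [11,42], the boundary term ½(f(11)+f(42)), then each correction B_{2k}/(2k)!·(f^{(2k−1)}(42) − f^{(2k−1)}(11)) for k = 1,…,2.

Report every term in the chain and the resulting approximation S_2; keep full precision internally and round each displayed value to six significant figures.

S_2 ≈ 183.578

∫_11^42 x·e^(−x/18) dx evaluates to 178.584.
Endpoint term: (f(11) + f(42))/2 = (5.97022 + 4.07282)/2 = 5.02152.
So far: 183.606.
Order-1 term: 1/12 · (-0.129296 − 0.211068) = -0.0283637.
Running total after k=1: 183.578.
Order-2 term: −1/720 · (0.000199531 − 0.00400174) = 5.28084e-06.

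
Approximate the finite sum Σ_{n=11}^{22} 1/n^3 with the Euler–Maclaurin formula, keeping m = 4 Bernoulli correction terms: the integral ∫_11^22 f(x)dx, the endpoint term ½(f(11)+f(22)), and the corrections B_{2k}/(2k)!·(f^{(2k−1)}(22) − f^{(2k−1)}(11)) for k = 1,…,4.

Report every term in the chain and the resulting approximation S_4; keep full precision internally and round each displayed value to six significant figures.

S_4 ≈ 0.00353775

The integral term ∫_11^22 1/x^3 dx = 0.00309917.
½[f(11) + f(22)] = ½[0.000751315 + 9.39144e-05] = 0.000422615.
Integral + boundary = 0.00352179.
k=1: B_{2}/(2)! × [f^{(1)}(22) − f^{(1)}(11)] = 1/12 × (-1.28065e-05 − (-0.000204904)) = 1.60081e-05.
Partial sum through k=1: 0.00353780.
k=2: B_{4}/(4)! × [f^{(3)}(22) − f^{(3)}(11)] = −1/720 × (-5.29194e-07 − (-3.38684e-05)) = -4.63045e-08.
Partial sum through k=2: 0.00353775.
k=3: B_{6}/(6)! × [f^{(5)}(22) − f^{(5)}(11)] = 1/30240 × (-4.59218e-08 − (-1.17560e-05)) = 3.87238e-10.
Partial sum through k=3: 0.00353775.
k=4: B_{8}/(8)! × [f^{(7)}(22) − f^{(7)}(11)] = −1/1209600 × (-6.83135e-09 − (-6.99530e-06)) = -5.77750e-12.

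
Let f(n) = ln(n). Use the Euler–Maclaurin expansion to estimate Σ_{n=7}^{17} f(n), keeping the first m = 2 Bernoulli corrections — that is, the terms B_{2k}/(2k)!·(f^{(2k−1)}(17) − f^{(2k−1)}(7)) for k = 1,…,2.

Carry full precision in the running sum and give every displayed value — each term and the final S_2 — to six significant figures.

S_2 ≈ 26.9258

∫_7^17 ln(x) dx evaluates to 24.5433.
Boundary: ½(f(7) + f(17)) = ½(1.94591 + 2.83321) = 2.38956.
Running total after boundary: 26.9328.
Order-1 term: 1/12 · (0.0588235 − 0.142857) = -0.00700280.
Running total after k=1: 26.9258.
Order-2 term: −1/720 · (0.000407083 − 0.00583090) = 7.53308e-06.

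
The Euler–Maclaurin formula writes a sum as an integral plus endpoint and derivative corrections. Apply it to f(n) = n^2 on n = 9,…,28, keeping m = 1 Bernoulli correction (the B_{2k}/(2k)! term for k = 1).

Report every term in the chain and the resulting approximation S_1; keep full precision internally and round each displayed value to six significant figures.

S_1 ≈ 7510.00

The integral term ∫_9^28 x^2 dx = 7074.33.
Boundary: ½(f(9) + f(28)) = ½(81.0000 + 784.000) = 432.500.
Integral + boundary = 7506.83.
Correction k=1: B_{2}/2! · (f^{(1)}(28) − f^{(1)}(9)) = 1/12 · (56.0000 − 18.0000) = 3.16667.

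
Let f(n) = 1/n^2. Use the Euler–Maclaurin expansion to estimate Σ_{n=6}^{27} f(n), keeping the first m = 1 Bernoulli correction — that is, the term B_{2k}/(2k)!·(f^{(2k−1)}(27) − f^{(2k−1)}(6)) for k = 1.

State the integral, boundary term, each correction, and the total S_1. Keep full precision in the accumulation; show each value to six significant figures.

∫_6^27 1/x^2 dx evaluates to 0.129630.
½[f(6) + f(27)] = ½[0.0277778 + 0.00137174] = 0.0145748.
Running total after boundary: 0.144204.
Correction k=1: B_{2}/2! · (f^{(1)}(27) − f^{(1)}(6)) = 1/12 · (-0.000101611 − (-0.00925926)) = 0.000763137.

S_1 ≈ 0.144968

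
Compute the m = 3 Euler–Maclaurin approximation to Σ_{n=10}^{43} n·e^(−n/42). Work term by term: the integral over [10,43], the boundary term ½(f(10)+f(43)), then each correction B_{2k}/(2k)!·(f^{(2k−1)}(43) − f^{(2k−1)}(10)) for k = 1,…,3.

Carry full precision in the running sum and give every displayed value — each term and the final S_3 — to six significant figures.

Integral: ∫_10^43 x·e^(−x/42) dx = 438.842.
½[f(10) + f(43)] = ½[7.88128 + 15.4466] = 11.6640.
Running total after boundary: 450.506.
Correction k=1: B_{2}/2! · (f^{(1)}(43) − f^{(1)}(10)) = 1/12 · (-0.00855295 − 0.600478) = -0.0507526.
Partial sum through k=1: 450.455.
Correction k=2: B_{4}/4! · (f^{(3)}(43) − f^{(3)}(10)) = −1/720 · (0.000402435 − 0.00123398) = 1.15492e-06.
Partial sum through k=2: 450.455.
Correction k=3: B_{6}/6! · (f^{(5)}(43) − f^{(5)}(10)) = 1/30240 · (4.59024e-07 − 1.20609e-06) = -2.47046e-11.

S_3 ≈ 450.455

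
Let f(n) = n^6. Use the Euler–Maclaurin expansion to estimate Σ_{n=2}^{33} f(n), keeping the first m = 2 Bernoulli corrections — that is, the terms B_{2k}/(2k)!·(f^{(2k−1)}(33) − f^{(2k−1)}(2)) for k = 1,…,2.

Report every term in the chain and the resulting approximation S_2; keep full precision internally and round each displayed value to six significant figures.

Integral: ∫_2^33 x^6 dx = 6.08835e+09.
Boundary: ½(f(2) + f(33)) = ½(64.0000 + 1.29147e+09) = 6.45734e+08.
So far: 6.73408e+09.
Order-1 term: 1/12 · (2.34812e+08 − 192.000) = 1.95677e+07.
After k=1: 6.75365e+09.
Order-2 term: −1/720 · (4.31244e+06 − 960.000) = -5988.17.

S_2 ≈ 6.75364e+09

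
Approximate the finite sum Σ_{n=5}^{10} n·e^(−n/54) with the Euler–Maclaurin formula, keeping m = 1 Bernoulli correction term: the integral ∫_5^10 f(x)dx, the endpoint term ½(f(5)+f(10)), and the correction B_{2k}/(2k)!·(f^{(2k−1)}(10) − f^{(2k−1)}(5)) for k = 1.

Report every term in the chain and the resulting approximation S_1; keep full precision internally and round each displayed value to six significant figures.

Integral: ∫_5^10 x·e^(−x/54) dx = 32.4809.
½[f(5) + f(10)] = ½[4.55782 + 8.30950] = 6.43366.
Integral + boundary = 38.9146.
Order-1 term: 1/12 · (0.677071 − 0.827161) = -0.0125075.

S_1 ≈ 38.9021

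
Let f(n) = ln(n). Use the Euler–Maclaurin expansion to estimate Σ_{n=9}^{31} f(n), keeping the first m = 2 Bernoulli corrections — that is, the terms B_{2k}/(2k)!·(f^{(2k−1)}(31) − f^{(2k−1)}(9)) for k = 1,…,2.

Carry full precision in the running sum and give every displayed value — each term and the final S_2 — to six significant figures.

Integral: ∫_9^31 ln(x) dx = 64.6786.
Endpoint term: (f(9) + f(31))/2 = (2.19722 + 3.43399)/2 = 2.81561.
So far: 67.4942.
Order-1 term: 1/12 · (0.0322581 − 0.111111) = -0.00657109.
After k=1: 67.4876.
Order-2 term: −1/720 · (6.71344e-05 − 0.00274348) = 3.71715e-06.

S_2 ≈ 67.4876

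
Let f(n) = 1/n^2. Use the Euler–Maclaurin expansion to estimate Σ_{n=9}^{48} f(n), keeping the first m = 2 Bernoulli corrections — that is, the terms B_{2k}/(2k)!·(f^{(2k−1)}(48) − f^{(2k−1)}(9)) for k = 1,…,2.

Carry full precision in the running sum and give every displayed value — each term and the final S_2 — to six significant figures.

Integral: ∫_9^48 1/x^2 dx = 0.0902778.
Endpoint term: (f(9) + f(48))/2 = (0.0123457 + 0.000434028)/2 = 0.00638985.
Integral + boundary = 0.0966676.
Correction k=1: B_{2}/2! · (f^{(1)}(48) − f^{(1)}(9)) = 1/12 · (-1.80845e-05 − (-0.00274348)) = 0.000227117.
After k=1: 0.0968947.
Correction k=2: B_{4}/4! · (f^{(3)}(48) − f^{(3)}(9)) = −1/720 · (-9.41901e-08 − (-0.000406442)) = -5.64372e-07.

S_2 ≈ 0.0968942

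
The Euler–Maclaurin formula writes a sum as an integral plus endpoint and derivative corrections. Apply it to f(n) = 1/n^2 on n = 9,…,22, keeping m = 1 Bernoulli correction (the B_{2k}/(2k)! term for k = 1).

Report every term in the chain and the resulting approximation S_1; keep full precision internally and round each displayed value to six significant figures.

S_1 ≈ 0.0730754

The integral term ∫_9^22 1/x^2 dx = 0.0656566.
Endpoint term: (f(9) + f(22))/2 = (0.0123457 + 0.00206612)/2 = 0.00720590.
Integral + boundary = 0.0728625.
Correction k=1: B_{2}/2! · (f^{(1)}(22) − f^{(1)}(9)) = 1/12 · (-0.000187829 − (-0.00274348)) = 0.000212971.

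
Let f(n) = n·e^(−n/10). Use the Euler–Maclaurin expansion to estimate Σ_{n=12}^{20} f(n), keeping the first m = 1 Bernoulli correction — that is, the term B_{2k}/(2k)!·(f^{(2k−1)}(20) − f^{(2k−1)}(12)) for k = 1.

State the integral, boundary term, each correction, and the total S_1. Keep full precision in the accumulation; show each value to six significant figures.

S_1 ≈ 28.8164

Integral: ∫_12^20 x·e^(−x/10) dx = 25.6621.
Endpoint term: (f(12) + f(20))/2 = (3.61433 + 2.70671)/2 = 3.16052.
Integral + boundary = 28.8227.
k=1: B_{2}/(2)! × [f^{(1)}(20) − f^{(1)}(12)] = 1/12 × (-0.135335 − (-0.0602388)) = -0.00625804.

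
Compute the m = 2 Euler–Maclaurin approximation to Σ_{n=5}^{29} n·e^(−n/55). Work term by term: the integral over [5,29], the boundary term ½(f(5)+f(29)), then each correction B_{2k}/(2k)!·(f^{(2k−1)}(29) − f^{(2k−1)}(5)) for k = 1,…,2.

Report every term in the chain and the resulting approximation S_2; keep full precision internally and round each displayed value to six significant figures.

∫_5^29 x·e^(−x/55) dx evaluates to 286.451.
Endpoint term: (f(5) + f(29))/2 = (4.56550 + 17.1162)/2 = 10.8408.
So far: 297.292.
Correction k=1: B_{2}/2! · (f^{(1)}(29) − f^{(1)}(5)) = 1/12 · (0.279010 − 0.830092) = -0.0459235.
After k=1: 297.246.
Correction k=2: B_{4}/4! · (f^{(3)}(29) − f^{(3)}(5)) = −1/720 · (0.000482458 − 0.000878113) = 5.49522e-07.

S_2 ≈ 297.246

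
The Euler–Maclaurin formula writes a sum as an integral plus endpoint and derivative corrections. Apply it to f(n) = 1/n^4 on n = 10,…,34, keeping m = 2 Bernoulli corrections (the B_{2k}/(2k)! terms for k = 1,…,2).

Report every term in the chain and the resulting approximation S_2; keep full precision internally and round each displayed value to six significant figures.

The integral term ∫_10^34 1/x^4 dx = 0.000324852.
Boundary: ½(f(10) + f(34)) = ½(0.000100000 + 7.48315e-07) = 5.03742e-05.
Running total after boundary: 0.000375227.
k=1: B_{2}/(2)! × [f^{(1)}(34) − f^{(1)}(10)] = 1/12 × (-8.80370e-08 − (-4.00000e-05)) = 3.32600e-06.
Running total after k=1: 0.000378553.
k=2: B_{4}/(4)! × [f^{(3)}(34) − f^{(3)}(10)] = −1/720 × (-2.28470e-09 − (-1.20000e-05)) = -1.66635e-08.

S_2 ≈ 0.000378536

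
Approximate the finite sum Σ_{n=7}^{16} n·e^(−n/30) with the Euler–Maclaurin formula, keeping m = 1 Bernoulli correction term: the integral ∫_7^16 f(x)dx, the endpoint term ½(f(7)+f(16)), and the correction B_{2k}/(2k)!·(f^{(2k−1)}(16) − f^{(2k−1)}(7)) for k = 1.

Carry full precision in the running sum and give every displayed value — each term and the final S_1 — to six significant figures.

The integral term ∫_7^16 x·e^(−x/30) dx = 69.4256.
½[f(7) + f(16)] = ½[5.54323 + 9.38634] = 7.46478.
Integral + boundary = 76.8904.
Order-1 term: 1/12 · (0.273768 − 0.607115) = -0.0277789.

S_1 ≈ 76.8626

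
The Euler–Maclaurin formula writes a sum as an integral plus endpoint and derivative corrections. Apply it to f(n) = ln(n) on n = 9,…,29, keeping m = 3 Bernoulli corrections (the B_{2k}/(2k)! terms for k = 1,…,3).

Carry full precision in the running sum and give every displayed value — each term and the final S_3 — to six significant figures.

S_3 ≈ 60.6524

The integral term ∫_9^29 ln(x) dx = 57.8766.
Boundary: ½(f(9) + f(29)) = ½(2.19722 + 3.36730) = 2.78226.
Running total after boundary: 60.6588.
Order-1 term: 1/12 · (0.0344828 − 0.111111) = -0.00638570.
After k=1: 60.6524.
Order-2 term: −1/720 · (8.20042e-05 − 0.00274348) = 3.69650e-06.
After k=2: 60.6524.
Order-3 term: 1/30240 · (1.17010e-06 − 0.000406442) = -1.34019e-08.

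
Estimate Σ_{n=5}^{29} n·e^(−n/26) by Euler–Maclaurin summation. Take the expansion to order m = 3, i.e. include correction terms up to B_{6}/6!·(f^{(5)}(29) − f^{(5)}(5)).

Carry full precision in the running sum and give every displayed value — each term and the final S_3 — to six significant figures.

∫_5^29 x·e^(−x/26) dx evaluates to 196.254.
Endpoint term: (f(5) + f(29))/2 = (4.12526 + 9.50589)/2 = 6.81558.
Integral + boundary = 203.070.
k=1: B_{2}/(2)! × [f^{(1)}(29) − f^{(1)}(5)] = 1/12 × (-0.0378218 − 0.666389) = -0.0586842.
Partial sum through k=1: 203.011.
k=2: B_{4}/(4)! × [f^{(3)}(29) − f^{(3)}(5)] = −1/720 × (0.000913841 − 0.00342677) = 3.49018e-06.
Partial sum through k=2: 203.011.
k=3: B_{6}/(6)! × [f^{(5)}(29) − f^{(5)}(5)] = 1/30240 × (2.78644e-06 − 8.68011e-06) = -1.94897e-10.

S_3 ≈ 203.011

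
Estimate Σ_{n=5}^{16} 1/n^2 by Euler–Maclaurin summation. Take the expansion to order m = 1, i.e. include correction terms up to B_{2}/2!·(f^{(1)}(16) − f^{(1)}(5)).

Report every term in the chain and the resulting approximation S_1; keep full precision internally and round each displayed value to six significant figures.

S_1 ≈ 0.160746

∫_5^16 1/x^2 dx evaluates to 0.137500.
Endpoint term: (f(5) + f(16))/2 = (0.0400000 + 0.00390625)/2 = 0.0219531.
Integral + boundary = 0.159453.
Order-1 term: 1/12 · (-0.000488281 − (-0.0160000)) = 0.00129264.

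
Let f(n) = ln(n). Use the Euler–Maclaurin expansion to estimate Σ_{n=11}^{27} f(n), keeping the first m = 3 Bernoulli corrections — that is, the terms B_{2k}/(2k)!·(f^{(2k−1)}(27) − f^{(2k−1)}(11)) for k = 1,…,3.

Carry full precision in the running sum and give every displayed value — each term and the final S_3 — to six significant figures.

∫_11^27 ln(x) dx evaluates to 46.6107.
Endpoint term: (f(11) + f(27))/2 = (2.39790 + 3.29584)/2 = 2.84687.
Integral + boundary = 49.4576.
k=1: B_{2}/(2)! × [f^{(1)}(27) − f^{(1)}(11)] = 1/12 × (0.0370370 − 0.0909091) = -0.00448934.
Partial sum through k=1: 49.4531.
k=2: B_{4}/(4)! × [f^{(3)}(27) − f^{(3)}(11)] = −1/720 × (0.000101611 − 0.00150263) = 1.94586e-06.
Partial sum through k=2: 49.4531.
k=3: B_{6}/(6)! × [f^{(5)}(27) − f^{(5)}(11)] = 1/30240 × (1.67260e-06 − 0.000149021) = -4.87264e-09.

S_3 ≈ 49.4531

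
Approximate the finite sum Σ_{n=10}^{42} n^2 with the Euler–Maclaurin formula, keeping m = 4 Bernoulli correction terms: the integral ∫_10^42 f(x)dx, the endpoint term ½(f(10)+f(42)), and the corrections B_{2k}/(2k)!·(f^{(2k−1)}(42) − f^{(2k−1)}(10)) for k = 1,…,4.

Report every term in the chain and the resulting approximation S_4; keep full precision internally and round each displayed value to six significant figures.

Integral: ∫_10^42 x^2 dx = 24362.7.
Endpoint term: (f(10) + f(42))/2 = (100.000 + 1764.00)/2 = 932.000.
Integral + boundary = 25294.7.
k=1: B_{2}/(2)! × [f^{(1)}(42) − f^{(1)}(10)] = 1/12 × (84.0000 − 20.0000) = 5.33333.
After k=1: 25300.0.
k=2: B_{4}/(4)! × [f^{(3)}(42) − f^{(3)}(10)] = −1/720 × (0.00000 − 0.00000) = 0.00000.
After k=2: 25300.0.
k=3: B_{6}/(6)! × [f^{(5)}(42) − f^{(5)}(10)] = 1/30240 × (0.00000 − 0.00000) = 0.00000.
After k=3: 25300.0.
k=4: B_{8}/(8)! × [f^{(7)}(42) − f^{(7)}(10)] = −1/1209600 × (0.00000 − 0.00000) = 0.00000.

S_4 ≈ 25300.0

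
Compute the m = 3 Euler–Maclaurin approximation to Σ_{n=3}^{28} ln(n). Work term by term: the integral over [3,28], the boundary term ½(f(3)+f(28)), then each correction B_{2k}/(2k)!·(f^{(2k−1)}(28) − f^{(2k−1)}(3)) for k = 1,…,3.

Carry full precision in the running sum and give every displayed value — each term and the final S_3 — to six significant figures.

S_3 ≈ 67.1966

The integral term ∫_3^28 ln(x) dx = 65.0059.
Endpoint term: (f(3) + f(28))/2 = (1.09861 + 3.33220)/2 = 2.21541.
Integral + boundary = 67.2213.
Order-1 term: 1/12 · (0.0357143 − 0.333333) = -0.0248016.
After k=1: 67.1965.
Order-2 term: −1/720 · (9.11079e-05 − 0.0740741) = 0.000102754.
After k=2: 67.1966.
Order-3 term: 1/30240 · (1.39451e-06 − 0.0987654) = -3.26601e-06.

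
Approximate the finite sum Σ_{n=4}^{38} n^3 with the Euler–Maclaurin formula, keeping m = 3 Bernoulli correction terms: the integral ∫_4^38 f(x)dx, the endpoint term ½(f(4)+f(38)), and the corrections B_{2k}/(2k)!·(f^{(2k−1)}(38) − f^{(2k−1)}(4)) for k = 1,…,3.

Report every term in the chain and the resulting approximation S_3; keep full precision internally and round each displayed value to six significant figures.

∫_4^38 x^3 dx evaluates to 521220.
½[f(4) + f(38)] = ½[64.0000 + 54872.0] = 27468.0.
So far: 548688.
Order-1 term: 1/12 · (4332.00 − 48.0000) = 357.000.
Partial sum through k=1: 549045.
Order-2 term: −1/720 · (6.00000 − 6.00000) = 0.00000.
Partial sum through k=2: 549045.
Order-3 term: 1/30240 · (0.00000 − 0.00000) = 0.00000.

S_3 ≈ 549045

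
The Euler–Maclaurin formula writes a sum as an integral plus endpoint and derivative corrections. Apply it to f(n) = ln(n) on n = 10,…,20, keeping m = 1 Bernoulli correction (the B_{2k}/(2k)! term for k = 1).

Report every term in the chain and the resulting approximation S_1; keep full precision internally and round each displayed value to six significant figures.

Integral: ∫_10^20 ln(x) dx = 26.8888.
½[f(10) + f(20)] = ½[2.30259 + 2.99573] = 2.64916.
Integral + boundary = 29.5380.
Correction k=1: B_{2}/2! · (f^{(1)}(20) − f^{(1)}(10)) = 1/12 · (0.0500000 − 0.100000) = -0.00416667.

S_1 ≈ 29.5338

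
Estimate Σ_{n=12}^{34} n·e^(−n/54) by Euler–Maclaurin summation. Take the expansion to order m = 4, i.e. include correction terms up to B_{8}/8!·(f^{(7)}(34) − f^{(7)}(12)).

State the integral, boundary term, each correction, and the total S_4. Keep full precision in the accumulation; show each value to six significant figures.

S_4 ≈ 335.841

The integral term ∫_12^34 x·e^(−x/54) dx = 322.014.
½[f(12) + f(34)] = ½[9.60885 + 18.1148] = 13.8618.
Running total after boundary: 335.876.
Order-1 term: 1/12 · (0.197329 − 0.622796) = -0.0354555.
After k=1: 335.841.
Order-2 term: −1/720 · (0.000433096 − 0.000762781) = 4.57897e-07.
After k=2: 335.841.
Order-3 term: 1/30240 · (2.73841e-07 − 4.49926e-07) = -5.82291e-12.
After k=3: 335.841.
Order-4 term: −1/1209600 · (1.36886e-10 − 2.18884e-10) = 6.77901e-17.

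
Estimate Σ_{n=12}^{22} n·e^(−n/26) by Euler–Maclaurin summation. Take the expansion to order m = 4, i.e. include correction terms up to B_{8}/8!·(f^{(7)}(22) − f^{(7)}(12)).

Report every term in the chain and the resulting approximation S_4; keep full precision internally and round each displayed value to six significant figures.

The integral term ∫_12^22 x·e^(−x/26) dx = 87.2801.
Endpoint term: (f(12) + f(22))/2 = (7.56376 + 9.43936)/2 = 8.50156.
Integral + boundary = 95.7816.
Order-1 term: 1/12 · (0.0660095 − 0.339399) = -0.0227825.
Partial sum through k=1: 95.7588.
Order-2 term: −1/720 · (0.00136706 − 0.00236690) = 1.38867e-06.
Partial sum through k=2: 95.7588.
Order-3 term: 1/30240 · (3.90011e-06 − 6.25996e-06) = -7.80374e-11.
Partial sum through k=3: 95.7588.
Order-4 term: −1/1209600 · (8.54725e-09 − 1.33411e-08) = 3.96317e-15.

S_4 ≈ 95.7588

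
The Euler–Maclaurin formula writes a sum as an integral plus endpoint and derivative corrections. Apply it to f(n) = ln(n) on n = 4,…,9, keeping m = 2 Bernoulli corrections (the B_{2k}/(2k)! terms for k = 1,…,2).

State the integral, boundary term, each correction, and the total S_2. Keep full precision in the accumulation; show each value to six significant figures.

S_2 ≈ 11.0101

The integral term ∫_4^9 ln(x) dx = 9.22984.
½[f(4) + f(9)] = ½[1.38629 + 2.19722] = 1.79176.
So far: 11.0216.
k=1: B_{2}/(2)! × [f^{(1)}(9) − f^{(1)}(4)] = 1/12 × (0.111111 − 0.250000) = -0.0115741.
Running total after k=1: 11.0100.
k=2: B_{4}/(4)! × [f^{(3)}(9) − f^{(3)}(4)] = −1/720 × (0.00274348 − 0.0312500) = 3.95924e-05.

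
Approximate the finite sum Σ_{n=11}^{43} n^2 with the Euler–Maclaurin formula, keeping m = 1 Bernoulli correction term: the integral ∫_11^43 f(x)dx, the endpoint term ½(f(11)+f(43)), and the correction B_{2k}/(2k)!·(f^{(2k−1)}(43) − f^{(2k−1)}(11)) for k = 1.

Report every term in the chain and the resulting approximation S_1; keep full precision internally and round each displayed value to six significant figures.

The integral term ∫_11^43 x^2 dx = 26058.7.
½[f(11) + f(43)] = ½[121.000 + 1849.00] = 985.000.
Running total after boundary: 27043.7.
k=1: B_{2}/(2)! × [f^{(1)}(43) − f^{(1)}(11)] = 1/12 × (86.0000 − 22.0000) = 5.33333.

S_1 ≈ 27049.0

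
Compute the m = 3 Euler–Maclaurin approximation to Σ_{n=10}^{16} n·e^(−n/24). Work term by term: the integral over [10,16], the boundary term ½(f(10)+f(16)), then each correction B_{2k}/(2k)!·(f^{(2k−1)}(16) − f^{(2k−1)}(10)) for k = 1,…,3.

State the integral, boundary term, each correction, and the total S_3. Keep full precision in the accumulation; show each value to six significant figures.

S_3 ≈ 52.4457

Integral: ∫_10^16 x·e^(−x/24) dx = 45.0599.
½[f(10) + f(16)] = ½[6.59241 + 8.21467] = 7.40354.
Running total after boundary: 52.4635.
Correction k=1: B_{2}/2! · (f^{(1)}(16) − f^{(1)}(10)) = 1/12 · (0.171139 − 0.384557) = -0.0177848.
After k=1: 52.4457.
Correction k=2: B_{4}/4! · (f^{(3)}(16) − f^{(3)}(10)) = −1/720 · (0.00207981 − 0.00295666) = 1.21785e-06.
After k=2: 52.4457.
Correction k=3: B_{6}/6! · (f^{(5)}(16) − f^{(5)}(10)) = 1/30240 · (6.70575e-06 − 9.10711e-06) = -7.94099e-11.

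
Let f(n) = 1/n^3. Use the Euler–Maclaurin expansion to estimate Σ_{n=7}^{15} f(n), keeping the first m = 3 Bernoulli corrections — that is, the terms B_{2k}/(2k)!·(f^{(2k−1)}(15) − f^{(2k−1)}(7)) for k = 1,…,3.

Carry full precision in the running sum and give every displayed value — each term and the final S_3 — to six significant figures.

The integral term ∫_7^15 1/x^3 dx = 0.00798186.
½[f(7) + f(15)] = ½[0.00291545 + 0.000296296] = 0.00160587.
So far: 0.00958773.
k=1: B_{2}/(2)! × [f^{(1)}(15) − f^{(1)}(7)] = 1/12 × (-5.92593e-05 − (-0.00124948)) = 9.91850e-05.
After k=1: 0.00968692.
k=2: B_{4}/(4)! × [f^{(3)}(15) − f^{(3)}(7)] = −1/720 × (-5.26749e-06 − (-0.000509992)) = -7.01006e-07.
After k=2: 0.00968622.
k=3: B_{6}/(6)! × [f^{(5)}(15) − f^{(5)}(7)] = 1/30240 × (-9.83265e-07 − (-0.000437136)) = 1.44230e-08.

S_3 ≈ 0.00968623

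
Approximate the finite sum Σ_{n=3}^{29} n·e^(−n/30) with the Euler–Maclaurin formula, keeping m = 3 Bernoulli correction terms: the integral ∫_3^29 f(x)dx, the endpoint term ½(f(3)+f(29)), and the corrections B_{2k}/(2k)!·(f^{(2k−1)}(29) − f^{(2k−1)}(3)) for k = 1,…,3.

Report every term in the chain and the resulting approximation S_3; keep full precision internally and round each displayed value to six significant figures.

Integral: ∫_3^29 x·e^(−x/30) dx = 222.572.
Endpoint term: (f(3) + f(29))/2 = (2.71451 + 11.0301)/2 = 6.87231.
So far: 229.444.
Order-1 term: 1/12 · (0.0126783 − 0.814354) = -0.0668063.
After k=1: 229.377.
Order-2 term: −1/720 · (0.000859306 − 0.00291559) = 2.85595e-06.
After k=2: 229.377.
Order-3 term: 1/30240 · (1.89392e-06 − 5.47371e-06) = -1.18379e-10.

S_3 ≈ 229.377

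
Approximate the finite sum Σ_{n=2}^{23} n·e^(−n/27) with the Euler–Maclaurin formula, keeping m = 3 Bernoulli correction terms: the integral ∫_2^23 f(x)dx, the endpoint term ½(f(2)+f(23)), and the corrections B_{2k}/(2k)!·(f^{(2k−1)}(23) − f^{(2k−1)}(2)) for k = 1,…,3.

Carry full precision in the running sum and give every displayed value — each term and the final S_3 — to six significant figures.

S_3 ≈ 156.922

The integral term ∫_2^23 x·e^(−x/27) dx = 151.153.
Boundary: ½(f(2) + f(23)) = ½(1.85721 + 9.81236) = 5.83478.
Running total after boundary: 156.988.
Order-1 term: 1/12 · (0.0632036 − 0.859818) = -0.0663845.
Running total after k=1: 156.922.
Order-2 term: −1/720 · (0.00125714 − 0.00372706) = 3.43044e-06.
Running total after k=2: 156.922.
Order-3 term: 1/30240 · (3.33000e-06 − 8.60722e-06) = -1.74511e-10.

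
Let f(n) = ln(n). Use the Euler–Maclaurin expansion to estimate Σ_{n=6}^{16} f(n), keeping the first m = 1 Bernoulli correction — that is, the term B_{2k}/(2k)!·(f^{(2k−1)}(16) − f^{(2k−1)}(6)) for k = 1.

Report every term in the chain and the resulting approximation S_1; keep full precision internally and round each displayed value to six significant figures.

S_1 ≈ 25.8844

Integral: ∫_6^16 ln(x) dx = 23.6109.
Endpoint term: (f(6) + f(16))/2 = (1.79176 + 2.77259)/2 = 2.28217.
Running total after boundary: 25.8930.
Order-1 term: 1/12 · (0.0625000 − 0.166667) = -0.00868056.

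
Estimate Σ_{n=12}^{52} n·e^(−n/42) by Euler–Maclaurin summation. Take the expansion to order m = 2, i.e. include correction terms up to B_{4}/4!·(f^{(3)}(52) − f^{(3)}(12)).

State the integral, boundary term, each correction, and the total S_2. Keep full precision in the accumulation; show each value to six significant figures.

S_2 ≈ 571.680

Integral: ∫_12^52 x·e^(−x/42) dx = 559.683.
½[f(12) + f(52)] = ½[9.01773 + 15.0767] = 12.0472.
So far: 571.731.
Order-1 term: 1/12 · (-0.0690324 − 0.536769) = -0.0504835.
After k=1: 571.680.
Order-2 term: −1/720 · (0.000289592 − 0.00115631) = 1.20377e-06.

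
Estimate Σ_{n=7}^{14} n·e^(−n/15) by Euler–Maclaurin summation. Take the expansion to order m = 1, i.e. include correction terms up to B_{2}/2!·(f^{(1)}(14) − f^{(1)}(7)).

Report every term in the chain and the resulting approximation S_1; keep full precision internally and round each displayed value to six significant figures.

∫_7^14 x·e^(−x/15) dx evaluates to 35.8797.
½[f(7) + f(14)] = ½[4.38962 + 5.50537] = 4.94750.
Running total after boundary: 40.8272.
k=1: B_{2}/(2)! × [f^{(1)}(14) − f^{(1)}(7)] = 1/12 × (0.0262160 − 0.334448) = -0.0256860.

S_1 ≈ 40.8015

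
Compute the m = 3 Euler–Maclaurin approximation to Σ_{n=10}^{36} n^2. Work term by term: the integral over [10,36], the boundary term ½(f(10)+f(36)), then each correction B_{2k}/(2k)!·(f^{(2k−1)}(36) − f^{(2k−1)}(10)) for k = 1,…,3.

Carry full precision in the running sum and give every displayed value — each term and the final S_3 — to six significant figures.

S_3 ≈ 15921.0

The integral term ∫_10^36 x^2 dx = 15218.7.
½[f(10) + f(36)] = ½[100.000 + 1296.00] = 698.000.
Running total after boundary: 15916.7.
Order-1 term: 1/12 · (72.0000 − 20.0000) = 4.33333.
After k=1: 15921.0.
Order-2 term: −1/720 · (0.00000 − 0.00000) = 0.00000.
After k=2: 15921.0.
Order-3 term: 1/30240 · (0.00000 − 0.00000) = 0.00000.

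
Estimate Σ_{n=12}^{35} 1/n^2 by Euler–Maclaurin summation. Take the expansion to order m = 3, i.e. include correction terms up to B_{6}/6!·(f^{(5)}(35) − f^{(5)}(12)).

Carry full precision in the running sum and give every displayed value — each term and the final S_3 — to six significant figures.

Integral: ∫_12^35 1/x^2 dx = 0.0547619.
Endpoint term: (f(12) + f(35))/2 = (0.00694444 + 0.000816327)/2 = 0.00388039.
Integral + boundary = 0.0586423.
Order-1 term: 1/12 · (-4.66472e-05 − (-0.00115741)) = 9.25633e-05.
Running total after k=1: 0.0587349.
Order-2 term: −1/720 · (-4.56952e-07 − (-9.64506e-05)) = -1.33325e-07.
Running total after k=2: 0.0587347.
Order-3 term: 1/30240 · (-1.11907e-08 − (-2.00939e-05)) = 6.64110e-10.

S_3 ≈ 0.0587347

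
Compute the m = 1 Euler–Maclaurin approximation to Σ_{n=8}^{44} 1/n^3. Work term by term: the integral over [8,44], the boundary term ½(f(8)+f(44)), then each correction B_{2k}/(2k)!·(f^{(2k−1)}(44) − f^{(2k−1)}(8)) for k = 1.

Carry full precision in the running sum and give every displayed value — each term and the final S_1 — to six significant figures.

Integral: ∫_8^44 1/x^3 dx = 0.00755424.
Endpoint term: (f(8) + f(44))/2 = (0.00195312 + 1.17393e-05)/2 = 0.000982432.
Running total after boundary: 0.00853667.
Order-1 term: 1/12 · (-8.00406e-07 − (-0.000732422)) = 6.09685e-05.

S_1 ≈ 0.00859764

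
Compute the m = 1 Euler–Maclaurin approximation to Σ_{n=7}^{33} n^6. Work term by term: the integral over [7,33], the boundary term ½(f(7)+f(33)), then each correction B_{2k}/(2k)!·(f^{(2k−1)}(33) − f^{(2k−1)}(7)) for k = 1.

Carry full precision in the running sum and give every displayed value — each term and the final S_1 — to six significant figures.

∫_7^33 x^6 dx evaluates to 6.08823e+09.
Boundary: ½(f(7) + f(33)) = ½(117649 + 1.29147e+09) = 6.45793e+08.
Integral + boundary = 6.73402e+09.
k=1: B_{2}/(2)! × [f^{(1)}(33) − f^{(1)}(7)] = 1/12 × (2.34812e+08 − 100842) = 1.95593e+07.

S_1 ≈ 6.75358e+09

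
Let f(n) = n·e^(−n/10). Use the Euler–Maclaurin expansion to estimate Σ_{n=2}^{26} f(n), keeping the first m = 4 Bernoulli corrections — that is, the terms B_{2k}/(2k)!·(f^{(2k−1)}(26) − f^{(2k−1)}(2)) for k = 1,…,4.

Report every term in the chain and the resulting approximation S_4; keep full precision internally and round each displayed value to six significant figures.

The integral term ∫_2^26 x·e^(−x/10) dx = 71.5092.
Boundary: ½(f(2) + f(26)) = ½(1.63746 + 1.93111) = 1.78429.
Running total after boundary: 73.2935.
k=1: B_{2}/(2)! × [f^{(1)}(26) − f^{(1)}(2)] = 1/12 × (-0.118838 − 0.654985) = -0.0644852.
After k=1: 73.2290.
k=2: B_{4}/(4)! × [f^{(3)}(26) − f^{(3)}(2)] = −1/720 × (0.000297094 − 0.0229245) = 3.14269e-05.
After k=2: 73.2290.
k=3: B_{6}/(6)! × [f^{(5)}(26) − f^{(5)}(2)] = 1/30240 × (1.78257e-05 − 0.000392991) = -1.24063e-08.
After k=3: 73.2290.
k=4: B_{8}/(8)! × [f^{(7)}(26) − f^{(7)}(2)] = −1/1209600 × (3.26804e-07 − 5.56737e-06) = 4.33248e-12.

S_4 ≈ 73.2290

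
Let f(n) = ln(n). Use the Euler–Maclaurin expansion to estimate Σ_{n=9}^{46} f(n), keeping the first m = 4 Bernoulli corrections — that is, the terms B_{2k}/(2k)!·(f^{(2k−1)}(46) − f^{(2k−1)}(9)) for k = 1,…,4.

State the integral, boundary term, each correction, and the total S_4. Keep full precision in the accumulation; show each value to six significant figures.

∫_9^46 ln(x) dx evaluates to 119.342.
½[f(9) + f(46)] = ½[2.19722 + 3.82864] = 3.01293.
Running total after boundary: 122.355.
Order-1 term: 1/12 · (0.0217391 − 0.111111) = -0.00744767.
Running total after k=1: 122.348.
Order-2 term: −1/720 · (2.05474e-05 − 0.00274348) = 3.78186e-06.
Running total after k=2: 122.348.
Order-3 term: 1/30240 · (1.16526e-07 − 0.000406442) = -1.34367e-08.
Running total after k=3: 122.348.
Order-4 term: −1/1209600 · (1.65207e-09 − 0.000150534) = 1.24448e-10.

S_4 ≈ 122.348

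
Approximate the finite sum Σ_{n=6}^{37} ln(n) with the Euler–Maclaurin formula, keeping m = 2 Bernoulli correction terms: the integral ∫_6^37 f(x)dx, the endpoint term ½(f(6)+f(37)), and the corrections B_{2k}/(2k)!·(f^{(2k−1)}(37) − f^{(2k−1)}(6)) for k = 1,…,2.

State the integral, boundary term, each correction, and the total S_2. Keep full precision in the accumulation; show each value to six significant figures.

∫_6^37 ln(x) dx evaluates to 91.8534.
Endpoint term: (f(6) + f(37))/2 = (1.79176 + 3.61092)/2 = 2.70134.
Running total after boundary: 94.5547.
k=1: B_{2}/(2)! × [f^{(1)}(37) − f^{(1)}(6)] = 1/12 × (0.0270270 − 0.166667) = -0.0116366.
Running total after k=1: 94.5431.
k=2: B_{4}/(4)! × [f^{(3)}(37) − f^{(3)}(6)] = −1/720 × (3.94843e-05 − 0.00925926) = 1.28052e-05.

S_2 ≈ 94.5431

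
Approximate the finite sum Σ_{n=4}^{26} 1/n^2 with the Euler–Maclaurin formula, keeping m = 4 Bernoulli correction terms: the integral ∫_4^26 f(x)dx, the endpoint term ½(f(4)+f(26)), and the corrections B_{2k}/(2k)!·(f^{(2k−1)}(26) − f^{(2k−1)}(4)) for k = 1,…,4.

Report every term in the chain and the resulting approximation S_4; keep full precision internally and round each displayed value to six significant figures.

S_4 ≈ 0.246092

Integral: ∫_4^26 1/x^2 dx = 0.211538.
½[f(4) + f(26)] = ½[0.0625000 + 0.00147929] = 0.0319896.
Integral + boundary = 0.243528.
Order-1 term: 1/12 · (-0.000113792 − (-0.0312500)) = 0.00259468.
After k=1: 0.246123.
Order-2 term: −1/720 · (-2.01997e-06 − (-0.0234375)) = -3.25493e-05.
After k=2: 0.246090.
Order-3 term: 1/30240 · (-8.96436e-08 − (-0.0439453)) = 1.45322e-06.
After k=3: 0.246092.
Order-4 term: −1/1209600 · (-7.42609e-09 − (-0.153809)) = -1.27157e-07.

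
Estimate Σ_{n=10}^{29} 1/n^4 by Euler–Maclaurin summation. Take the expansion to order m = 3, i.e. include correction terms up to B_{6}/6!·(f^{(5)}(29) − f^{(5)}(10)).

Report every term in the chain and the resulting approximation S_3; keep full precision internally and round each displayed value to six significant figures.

The integral term ∫_10^29 1/x^4 dx = 0.000319666.
Endpoint term: (f(10) + f(29))/2 = (0.000100000 + 1.41387e-06)/2 = 5.07069e-05.
Integral + boundary = 0.000370373.
k=1: B_{2}/(2)! × [f^{(1)}(29) − f^{(1)}(10)] = 1/12 × (-1.95016e-07 − (-4.00000e-05)) = 3.31708e-06.
After k=1: 0.000373690.
k=2: B_{4}/(4)! × [f^{(3)}(29) − f^{(3)}(10)] = −1/720 × (-6.95657e-09 − (-1.20000e-05)) = -1.66570e-08.
After k=2: 0.000373673.
k=3: B_{6}/(6)! × [f^{(5)}(29) − f^{(5)}(10)] = 1/30240 × (-4.63220e-10 − (-6.72000e-06)) = 2.22207e-10.

S_3 ≈ 0.000373674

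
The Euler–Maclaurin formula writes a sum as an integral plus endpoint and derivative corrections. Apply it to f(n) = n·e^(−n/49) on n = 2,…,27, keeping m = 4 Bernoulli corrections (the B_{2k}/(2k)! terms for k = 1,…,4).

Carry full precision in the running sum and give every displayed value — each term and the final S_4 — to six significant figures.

The integral term ∫_2^27 x·e^(−x/49) dx = 252.684.
½[f(2) + f(27)] = ½[1.92001 + 15.5618] = 8.74088.
Integral + boundary = 261.425.
k=1: B_{2}/(2)! × [f^{(1)}(27) − f^{(1)}(2)] = 1/12 × (0.258774 − 0.920822) = -0.0551706.
Running total after k=1: 261.370.
k=2: B_{4}/(4)! × [f^{(3)}(27) − f^{(3)}(2)] = −1/720 × (0.000587879 − 0.00118319) = 8.26817e-07.
Running total after k=2: 261.370.
k=3: B_{6}/(6)! × [f^{(5)}(27) − f^{(5)}(2)] = 1/30240 × (4.44806e-07 − 8.25847e-07) = -1.26005e-11.
Running total after k=3: 261.370.
k=4: B_{8}/(8)! × [f^{(7)}(27) − f^{(7)}(2)] = −1/1209600 × (2.68540e-10 − 4.82676e-10) = 1.77030e-16.

S_4 ≈ 261.370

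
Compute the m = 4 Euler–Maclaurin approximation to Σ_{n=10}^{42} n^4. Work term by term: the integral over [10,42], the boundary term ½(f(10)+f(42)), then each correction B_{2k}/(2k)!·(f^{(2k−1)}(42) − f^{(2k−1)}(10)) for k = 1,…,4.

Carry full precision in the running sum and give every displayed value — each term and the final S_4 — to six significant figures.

∫_10^42 x^4 dx evaluates to 2.61182e+07.
½[f(10) + f(42)] = ½[10000.0 + 3.11170e+06] = 1.56085e+06.
Running total after boundary: 2.76791e+07.
Order-1 term: 1/12 · (296352 − 4000.00) = 24362.7.
After k=1: 2.77035e+07.
Order-2 term: −1/720 · (1008.00 − 240.000) = -1.06667.
After k=2: 2.77035e+07.
Order-3 term: 1/30240 · (0.00000 − 0.00000) = 0.00000.
After k=3: 2.77035e+07.
Order-4 term: −1/1209600 · (0.00000 − 0.00000) = 0.00000.

S_4 ≈ 2.77035e+07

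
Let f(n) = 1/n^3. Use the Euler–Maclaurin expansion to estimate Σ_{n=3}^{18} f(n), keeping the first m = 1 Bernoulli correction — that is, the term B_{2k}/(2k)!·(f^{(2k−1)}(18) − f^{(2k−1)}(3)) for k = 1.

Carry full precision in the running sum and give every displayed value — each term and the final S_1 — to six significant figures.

S_1 ≈ 0.0757006

Integral: ∫_3^18 1/x^3 dx = 0.0540123.
Endpoint term: (f(3) + f(18))/2 = (0.0370370 + 0.000171468)/2 = 0.0186043.
Running total after boundary: 0.0726166.
Correction k=1: B_{2}/2! · (f^{(1)}(18) − f^{(1)}(3)) = 1/12 · (-2.85780e-05 − (-0.0370370)) = 0.00308404.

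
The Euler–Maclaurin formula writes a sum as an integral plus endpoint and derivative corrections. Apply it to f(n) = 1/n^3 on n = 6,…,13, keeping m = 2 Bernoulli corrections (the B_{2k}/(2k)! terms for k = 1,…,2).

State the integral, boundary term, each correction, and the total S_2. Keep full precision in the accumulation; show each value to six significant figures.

S_2 ≈ 0.0136551

∫_6^13 1/x^3 dx evaluates to 0.0109303.
Endpoint term: (f(6) + f(13))/2 = (0.00462963 + 0.000455166)/2 = 0.00254240.
Integral + boundary = 0.0134727.
Correction k=1: B_{2}/2! · (f^{(1)}(13) − f^{(1)}(6)) = 1/12 · (-0.000105038 − (-0.00231481)) = 0.000184148.
After k=1: 0.0136569.
Correction k=2: B_{4}/4! · (f^{(3)}(13) − f^{(3)}(6)) = −1/720 · (-1.24306e-05 − (-0.00128601)) = -1.76886e-06.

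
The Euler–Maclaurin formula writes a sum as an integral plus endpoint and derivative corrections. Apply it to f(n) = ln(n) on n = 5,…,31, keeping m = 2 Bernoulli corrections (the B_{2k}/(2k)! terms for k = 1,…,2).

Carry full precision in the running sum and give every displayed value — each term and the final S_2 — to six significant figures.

S_2 ≈ 74.9142

Integral: ∫_5^31 ln(x) dx = 72.4064.
½[f(5) + f(31)] = ½[1.60944 + 3.43399] = 2.52171.
So far: 74.9281.
Order-1 term: 1/12 · (0.0322581 − 0.200000) = -0.0139785.
After k=1: 74.9141.
Order-2 term: −1/720 · (6.71344e-05 − 0.0160000) = 2.21290e-05.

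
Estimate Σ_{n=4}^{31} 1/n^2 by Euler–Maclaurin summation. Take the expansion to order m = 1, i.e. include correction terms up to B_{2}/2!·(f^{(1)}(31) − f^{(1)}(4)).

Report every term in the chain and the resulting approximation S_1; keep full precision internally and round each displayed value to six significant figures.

S_1 ≈ 0.252111

The integral term ∫_4^31 1/x^2 dx = 0.217742.
Endpoint term: (f(4) + f(31))/2 = (0.0625000 + 0.00104058)/2 = 0.0317703.
So far: 0.249512.
k=1: B_{2}/(2)! × [f^{(1)}(31) − f^{(1)}(4)] = 1/12 × (-6.71344e-05 − (-0.0312500)) = 0.00259857.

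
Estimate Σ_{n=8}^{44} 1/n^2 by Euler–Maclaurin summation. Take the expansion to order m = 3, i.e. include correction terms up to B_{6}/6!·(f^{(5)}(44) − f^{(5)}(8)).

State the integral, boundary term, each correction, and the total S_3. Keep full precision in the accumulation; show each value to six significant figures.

S_3 ≈ 0.110666

The integral term ∫_8^44 1/x^2 dx = 0.102273.
½[f(8) + f(44)] = ½[0.0156250 + 0.000516529] = 0.00807076.
Running total after boundary: 0.110343.
Order-1 term: 1/12 · (-2.34786e-05 − (-0.00390625)) = 0.000323564.
Partial sum through k=1: 0.110667.
Order-2 term: −1/720 · (-1.45528e-07 − (-0.000732422)) = -1.01705e-06.
Partial sum through k=2: 0.110666.
Order-3 term: 1/30240 · (-2.25509e-09 − (-0.000343323)) = 1.13532e-08.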